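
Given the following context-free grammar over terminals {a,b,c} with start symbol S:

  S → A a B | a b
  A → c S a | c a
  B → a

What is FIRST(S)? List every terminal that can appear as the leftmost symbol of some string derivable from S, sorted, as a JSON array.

FIRST sets, iterate to fixpoint:
round 1:
  A via A→c S a: +{c}
  B via B→a: +{a}
  S via S→A a B: +{c}
  S via S→a b: +{a}
  FIRST[S]={a,c}  FIRST[A]={c}  FIRST[B]={a}
round 2: — fixpoint
  FIRST[S]={a,c}  FIRST[A]={c}  FIRST[B]={a}

FIRST(S) = ["a", "c"]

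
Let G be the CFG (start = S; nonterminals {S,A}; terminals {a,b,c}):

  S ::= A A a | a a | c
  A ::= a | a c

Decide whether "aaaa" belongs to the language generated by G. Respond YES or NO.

CNF form of G:
  S -> A X2 | T0 T0 | c
  A -> T0 T1 | a
  T0 -> a
  T1 -> c
  X2 -> A T0

CYK fill:
  [0..0]={A,T0}  "a"  orig:{A}
  [1..1]={A,T0}  "a"  orig:{A}
  [2..2]={A,T0}  "a"  orig:{A}
  [3..3]={A,T0}  "a"  orig:{A}
  [0..1]={S,X2}  "aa"  orig:{S}
  [1..2]={S,X2}  "aa"  orig:{S}
  [2..3]={S,X2}  "aa"  orig:{S}
  [0..2]={S}  "aaa"
  [1..3]={S}  "aaa"
  [0..3]=∅  "aaaa"

S ∉ T[0,3] ⇒ NO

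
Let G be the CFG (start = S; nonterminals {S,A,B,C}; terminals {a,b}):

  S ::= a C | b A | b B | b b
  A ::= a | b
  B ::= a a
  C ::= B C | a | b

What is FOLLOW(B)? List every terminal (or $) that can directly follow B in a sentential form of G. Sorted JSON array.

FIRST sets, iterate to fixpoint:
[1]
  A via A→a: +{a}
  A via A→b: +{b}
  B via B→a a: +{a}
  C via C→B C: +{a}
  C via C→b: +{b}
  S via S→a C: +{a}
  S via S→b A: +{b}
  FIRST(S)={a,b}  FIRST(A)={a,b}  FIRST(B)={a}  FIRST(C)={a,b}
[2] (stable)
  FIRST(S)={a,b}  FIRST(A)={a,b}  FIRST(B)={a}  FIRST(C)={a,b}

FOLLOW sets:
FOLLOW(S) := {$}
pass 1:
  C→B C: FOLLOW(B) ⊇ FIRST(C) = {a,b}; new: +{a,b}
  S→a C: FOLLOW(C) ⊇ FOLLOW(S) ⊇ {$}; new: +{$}
  S→b A: FOLLOW(A) ⊇ FOLLOW(S) ⊇ {$}; new: +{$}
  S→b B: FOLLOW(B) ⊇ FOLLOW(S) ⊇ {$}; new: +{$}
  FOLLOW[S]={$}  FOLLOW[A]={$}  FOLLOW[B]={$,a,b}  FOLLOW[C]={$}
pass 2: done
  FOLLOW[S]={$}  FOLLOW[A]={$}  FOLLOW[B]={$,a,b}  FOLLOW[C]={$}

FOLLOW(B) = ["$", "a", "b"]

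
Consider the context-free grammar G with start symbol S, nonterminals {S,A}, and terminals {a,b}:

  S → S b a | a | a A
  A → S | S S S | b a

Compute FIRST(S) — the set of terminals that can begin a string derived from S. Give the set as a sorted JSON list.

FIRST iteration:
[1]
  A via A→b a: +{b}
  S via S→a: +{a}
  FIRST(S)={a}  FIRST(A)={b}
[2]
  A via A→S: +{a}
  FIRST(S)={a}  FIRST(A)={a,b}
[3] (no change)
  FIRST(S)={a}  FIRST(A)={a,b}

FIRST(S) = ["a"]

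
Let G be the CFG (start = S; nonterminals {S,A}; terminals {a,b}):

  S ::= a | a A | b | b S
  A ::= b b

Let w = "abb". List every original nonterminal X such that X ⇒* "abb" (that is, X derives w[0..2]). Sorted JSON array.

CNF form of G:
  S -> T0 S | T1 A | a | b
  A -> T0 T0
  T0 -> b
  T1 -> a

CYK table (by increasing span), restricted to cells inside w[0..2]:
  [0..0]={S,T1}  "a"  orig:{S}
  [1..1]={S,T0}  "b"  orig:{S}
  [2..2]={S,T0}  "b"  orig:{S}
  [0..1]=∅  "ab"
  [1..2]={A,S}  "bb"
  [0..2]={S}  "abb"

Original NTs in T[0,2] deriving "abb": ["S"]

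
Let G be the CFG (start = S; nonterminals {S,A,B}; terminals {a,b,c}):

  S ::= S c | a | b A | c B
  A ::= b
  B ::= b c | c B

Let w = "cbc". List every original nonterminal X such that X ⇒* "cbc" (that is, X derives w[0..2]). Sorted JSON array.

CNF form of G:
  S -> S T1 | T0 A | T1 B | a
  A -> b
  B -> T0 T1 | T1 B
  T0 -> b
  T1 -> c

CYK table (by increasing span) (cells [i..j] with 0 ≤ i ≤ j ≤ 2 only):
  cell(0,0) c: {T1}  orig:{}
  cell(1,1) b: {A,T0}  orig:{A}
  cell(2,2) c: {T1}  orig:{}
  cell(0,1) cb: ∅
  cell(1,2) bc: {B}
  cell(0,2) cbc: {B,S}

Original NTs in T[0,2] deriving "cbc": ["B", "S"]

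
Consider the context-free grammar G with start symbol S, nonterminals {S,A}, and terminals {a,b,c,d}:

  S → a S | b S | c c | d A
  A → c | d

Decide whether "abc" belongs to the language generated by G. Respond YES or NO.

CNF form of G:
  S -> T0 S | T1 S | T2 T2 | T3 A
  A -> c | d
  T0 -> a
  T1 -> b
  T2 -> c
  T3 -> d

CYK table (by increasing span):
  cell(0,0) a: {T0}  orig:{}
  cell(1,1) b: {T1}  orig:{}
  cell(2,2) c: {A,T2}  orig:{A}
  cell(0,1) ab: ∅
  cell(1,2) bc: ∅
  cell(0,2) abc: ∅

S ∉ T[0,2] ⇒ NO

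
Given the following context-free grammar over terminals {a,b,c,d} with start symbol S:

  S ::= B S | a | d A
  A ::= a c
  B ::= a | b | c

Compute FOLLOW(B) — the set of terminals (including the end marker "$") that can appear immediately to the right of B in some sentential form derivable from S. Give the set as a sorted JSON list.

FIRST sets, iterate to fixpoint:
iter 1:
  A via A→a c: +{a}
  B via B→a: +{a}
  B via B→b: +{b}
  B via B→c: +{c}
  S via S→B S: +{a,b,c}
  S via S→d A: +{d}
  S: {a,b,c,d}  A: {a}  B: {a,b,c}
iter 2: — fixpoint
  S: {a,b,c,d}  A: {a}  B: {a,b,c}

FOLLOW iteration:
initialize: $ ∈ FOLLOW(S)
[1]
  S→B S: FOLLOW(B) ⊇ FIRST(S) = {a,b,c,d}; new: +{a,b,c,d}
  S→d A: FOLLOW(A) ⊇ FOLLOW(S) ⊇ {$}; new: +{$}
  FOLLOW[S]={$}  FOLLOW[A]={$}  FOLLOW[B]={a,b,c,d}
[2] (no change)
  FOLLOW[S]={$}  FOLLOW[A]={$}  FOLLOW[B]={a,b,c,d}

FOLLOW(B) = ["a", "b", "c", "d"]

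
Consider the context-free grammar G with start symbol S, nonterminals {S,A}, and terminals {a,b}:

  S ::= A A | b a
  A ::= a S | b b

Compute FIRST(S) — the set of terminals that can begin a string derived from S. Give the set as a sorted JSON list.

FIRST sets, iterate to fixpoint:
iter 1:
  A via A→a S: +{a}
  A via A→b b: +{b}
  S via S→A A: +{a,b}
  FIRST[S]={a,b}  FIRST[A]={a,b}
iter 2: done
  FIRST[S]={a,b}  FIRST[A]={a,b}

FIRST(S) = ["a", "b"]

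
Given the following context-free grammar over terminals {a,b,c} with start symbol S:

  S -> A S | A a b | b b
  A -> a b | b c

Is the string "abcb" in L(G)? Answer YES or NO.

Convert to CNF:
  S -> A S | A X3 | T1 T1
  A -> T0 T1 | T1 T2
  T0 -> a
  T1 -> b
  T2 -> c
  X3 -> T0 T1

Fill CYK table bottom-up:
  [0..0]={T0}  "a"  orig:{}
  [1..1]={T1}  "b"  orig:{}
  [2..2]={T2}  "c"  orig:{}
  [3..3]={T1}  "b"  orig:{}
  [0..1]={A,X3}  "ab"  orig:{A}
  [1..2]={A}  "bc"
  [2..3]=∅  "cb"
  [0..2]=∅  "abc"
  [1..3]=∅  "bcb"
  [0..3]=∅  "abcb"

S ∉ T[0,3] ⇒ NO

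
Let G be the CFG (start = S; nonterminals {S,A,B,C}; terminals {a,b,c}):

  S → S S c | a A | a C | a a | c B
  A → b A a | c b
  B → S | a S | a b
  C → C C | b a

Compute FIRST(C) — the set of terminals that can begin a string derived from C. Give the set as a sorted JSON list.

FIRST iteration:
[1]
  A via A→b A a: +{b}
  A via A→c b: +{c}
  B via B→a S: +{a}
  C via C→b a: +{b}
  S via S→a A: +{a}
  S via S→c B: +{c}
  FIRST[S]={a,c}  FIRST[A]={b,c}  FIRST[B]={a}  FIRST[C]={b}
[2]
  B via B→S: +{c}
  FIRST[S]={a,c}  FIRST[A]={b,c}  FIRST[B]={a,c}  FIRST[C]={b}
[3] — fixpoint
  FIRST[S]={a,c}  FIRST[A]={b,c}  FIRST[B]={a,c}  FIRST[C]={b}

FIRST(C) = ["b"]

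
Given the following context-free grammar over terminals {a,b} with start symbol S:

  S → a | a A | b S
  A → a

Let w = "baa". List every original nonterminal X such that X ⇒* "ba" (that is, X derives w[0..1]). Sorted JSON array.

Convert to CNF:
  S -> T0 A | T1 S | a
  A -> a
  T0 -> a
  T1 -> b

Fill CYK table bottom-up — only the sub-triangle for w[0..1]:
  T[0,0] 'b' = {T1}  orig:{}
  T[1,1] 'a' = {A,S,T0}  orig:{A,S}
  T[0,1] 'ba' = {S}

Original NTs in T[0,1] deriving "ba": ["S"]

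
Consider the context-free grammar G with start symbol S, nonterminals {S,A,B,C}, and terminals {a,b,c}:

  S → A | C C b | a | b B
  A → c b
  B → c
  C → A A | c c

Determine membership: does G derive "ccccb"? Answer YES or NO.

Convert to CNF:
  S -> C X2 | T0 T1 | T1 B | a
  A -> T0 T1
  B -> c
  C -> A A | T0 T0
  T0 -> c
  T1 -> b
  X2 -> C T1

CYK table (by increasing span):
  cell(0,0) c: {B,T0}  orig:{B}
  cell(1,1) c: {B,T0}  orig:{B}
  cell(2,2) c: {B,T0}  orig:{B}
  cell(3,3) c: {B,T0}  orig:{B}
  cell(4,4) b: {T1}  orig:{}
  cell(0,1) cc: {C}
  cell(1,2) cc: {C}
  cell(2,3) cc: {C}
  cell(3,4) cb: {A,S}
  cell(0,2) ccc: ∅
  cell(1,3) ccc: ∅
  cell(2,4) ccb: {X2}  orig:{}
  cell(0,3) cccc: ∅
  cell(1,4) cccb: ∅
  cell(0,4) ccccb: {S}

S ∈ T[0,4] ⇒ YES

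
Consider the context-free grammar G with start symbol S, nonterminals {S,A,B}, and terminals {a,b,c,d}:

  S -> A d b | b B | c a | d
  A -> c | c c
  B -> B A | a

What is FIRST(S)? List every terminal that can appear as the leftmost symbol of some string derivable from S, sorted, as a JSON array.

FIRST iteration:
iter 1:
  A via A→c: +{c}
  B via B→a: +{a}
  S via S→A d b: +{c}
  S via S→b B: +{b}
  S via S→d: +{d}
  S: {b,c,d}  A: {c}  B: {a}
iter 2: (stable)
  S: {b,c,d}  A: {c}  B: {a}

FIRST(S) = ["b", "c", "d"]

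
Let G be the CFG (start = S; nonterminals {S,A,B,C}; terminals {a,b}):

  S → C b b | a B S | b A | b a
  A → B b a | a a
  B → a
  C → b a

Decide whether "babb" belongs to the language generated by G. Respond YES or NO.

Convert to CNF:
  S -> C X3 | T0 A | T0 T1 | T1 X4
  A -> B X2 | T1 T1
  B -> a
  C -> T0 T1
  T0 -> b
  T1 -> a
  X2 -> T0 T1
  X3 -> T0 T0
  X4 -> B S

Fill CYK table bottom-up:
  T[0,0] 'b' = {T0}  orig:{}
  T[1,1] 'a' = {B,T1}  orig:{B}
  T[2,2] 'b' = {T0}  orig:{}
  T[3,3] 'b' = {T0}  orig:{}
  T[0,1] 'ba' = {C,S,X2}  orig:{C,S}
  T[1,2] 'ab' = ∅
  T[2,3] 'bb' = {X3}  orig:{}
  T[0,2] 'bab' = ∅
  T[1,3] 'abb' = ∅
  T[0,3] 'babb' = {S}

S ∈ T[0,3] ⇒ YES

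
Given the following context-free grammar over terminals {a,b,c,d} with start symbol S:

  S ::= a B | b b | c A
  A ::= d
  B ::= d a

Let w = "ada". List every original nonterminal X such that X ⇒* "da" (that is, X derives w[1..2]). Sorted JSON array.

CNF form of G:
  S -> T1 B | T2 T2 | T3 A
  A -> d
  B -> T0 T1
  T0 -> d
  T1 -> a
  T2 -> b
  T3 -> c

CYK table (by increasing span) — only the sub-triangle for w[1..2]:
  T[1,1] 'd' = {A,T0}  orig:{A}
  T[2,2] 'a' = {T1}  orig:{}
  T[1,2] 'da' = {B}

Original NTs in T[1,2] deriving "da": ["B"]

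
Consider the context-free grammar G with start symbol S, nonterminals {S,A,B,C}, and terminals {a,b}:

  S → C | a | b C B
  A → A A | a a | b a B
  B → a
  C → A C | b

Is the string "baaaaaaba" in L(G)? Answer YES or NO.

Convert to CNF:
  S -> A C | T1 X3 | a | b
  A -> A A | T0 T0 | T1 X2
  B -> a
  C -> A C | b
  T0 -> a
  T1 -> b
  X2 -> T0 B
  X3 -> C B

CYK fill:
  cell(0,0) b: {C,S,T1}  orig:{C,S}
  cell(1,1) a: {B,S,T0}  orig:{B,S}
  cell(2,2) a: {B,S,T0}  orig:{B,S}
  cell(3,3) a: {B,S,T0}  orig:{B,S}
  cell(4,4) a: {B,S,T0}  orig:{B,S}
  cell(5,5) a: {B,S,T0}  orig:{B,S}
  cell(6,6) a: {B,S,T0}  orig:{B,S}
  cell(7,7) b: {C,S,T1}  orig:{C,S}
  cell(8,8) a: {B,S,T0}  orig:{B,S}
  cell(0,1) ba: {X3}  orig:{}
  cell(1,2) aa: {A,X2}  orig:{A}
  cell(2,3) aa: {A,X2}  orig:{A}
  cell(3,4) aa: {A,X2}  orig:{A}
  cell(4,5) aa: {A,X2}  orig:{A}
  cell(5,6) aa: {A,X2}  orig:{A}
  cell(6,7) ab: ∅
  cell(7,8) ba: {X3}  orig:{}
  cell(0,2) baa: {A}
  cell(1,3) aaa: ∅
  cell(2,4) aaa: ∅
  cell(3,5) aaa: ∅
  cell(4,6) aaa: ∅
  cell(5,7) aab: {C,S}
  cell(6,8) aba: ∅
  cell(0,3) baaa: ∅
  cell(1,4) aaaa: {A}
  cell(2,5) aaaa: {A}
  cell(3,6) aaaa: {A}
  cell(4,7) aaab: ∅
  cell(5,8) aaba: {X3}  orig:{}
  cell(0,4) baaaa: {A}
  cell(1,5) aaaaa: ∅
  cell(2,6) aaaaa: ∅
  cell(3,7) aaaab: {C,S}
  cell(4,8) aaaba: ∅
  cell(0,5) baaaaa: ∅
  cell(1,6) aaaaaa: {A}
  cell(2,7) aaaaab: ∅
  cell(3,8) aaaaba: {X3}  orig:{}
  cell(0,6) baaaaaa: {A}
  cell(1,7) aaaaaab: {C,S}
  cell(2,8) aaaaaba: ∅
  cell(0,7) baaaaaab: {C,S}
  cell(1,8) aaaaaaba: {X3}  orig:{}
  cell(0,8) baaaaaaba: {S,X3}  orig:{S}

S ∈ T[0,8] ⇒ YES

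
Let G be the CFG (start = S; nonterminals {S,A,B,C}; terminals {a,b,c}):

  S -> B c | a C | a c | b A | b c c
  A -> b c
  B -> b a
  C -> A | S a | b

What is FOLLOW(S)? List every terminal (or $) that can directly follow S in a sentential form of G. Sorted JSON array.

FIRST sets, iterate to fixpoint:
pass 1:
  A via A→b c: +{b}
  B via B→b a: +{b}
  C via C→A: +{b}
  S via S→B c: +{b}
  S via S→a C: +{a}
  S: {a,b}  A: {b}  B: {b}  C: {b}
pass 2:
  C via C→S a: +{a}
  S: {a,b}  A: {b}  B: {b}  C: {a,b}
pass 3: (no change)
  S: {a,b}  A: {b}  B: {b}  C: {a,b}

FOLLOW iteration:
FOLLOW(S) := {$}
round 1:
  C→S a: FOLLOW(S) ⊇ FIRST(a) = {a}; new: +{a}
  S→B c: FOLLOW(B) ⊇ FIRST(c) = {c}; new: +{c}
  S→a C: FOLLOW(C) ⊇ FOLLOW(S) ⊇ {$,a}; new: +{$,a}
  S→b A: FOLLOW(A) ⊇ FOLLOW(S) ⊇ {$,a}; new: +{$,a}
  S: {$,a}  A: {$,a}  B: {c}  C: {$,a}
round 2: (no change)
  S: {$,a}  A: {$,a}  B: {c}  C: {$,a}

FOLLOW(S) = ["$", "a"]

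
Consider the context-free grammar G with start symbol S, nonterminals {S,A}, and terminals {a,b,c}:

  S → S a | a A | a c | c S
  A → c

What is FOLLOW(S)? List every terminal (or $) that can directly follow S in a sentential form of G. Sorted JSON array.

Compute FIRST by fixpoint:
[1]
  A via A→c: +{c}
  S via S→a A: +{a}
  S via S→c S: +{c}
  S: {a,c}  A: {c}
[2] (no change)
  S: {a,c}  A: {c}

Compute FOLLOW by fixpoint:
initialize: $ ∈ FOLLOW(S)
pass 1:
  S→S a: FOLLOW(S) ⊇ FIRST(a) = {a}; new: +{a}
  S→a A: FOLLOW(A) ⊇ FOLLOW(S) ⊇ {$,a}; new: +{$,a}
  S: {$,a}  A: {$,a}
pass 2: done
  S: {$,a}  A: {$,a}

FOLLOW(S) = ["$", "a"]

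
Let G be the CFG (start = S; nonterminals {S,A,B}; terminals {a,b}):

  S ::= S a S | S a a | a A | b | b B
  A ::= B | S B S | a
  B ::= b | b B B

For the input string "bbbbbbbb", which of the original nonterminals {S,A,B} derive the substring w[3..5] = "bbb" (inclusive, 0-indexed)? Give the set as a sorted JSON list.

CNF form of G:
  S -> S X5 | S X6 | T0 B | T1 A | b
  A -> S X2 | T0 X3 | a | b
  B -> T0 X4 | b
  T0 -> b
  T1 -> a
  X2 -> B S
  X3 -> B B
  X4 -> B B
  X5 -> T1 S
  X6 -> T1 T1

CYK fill — only the sub-triangle for w[3..5]:
  [3..3]={A,B,S,T0}  "b"  orig:{A,B,S}
  [4..4]={A,B,S,T0}  "b"  orig:{A,B,S}
  [5..5]={A,B,S,T0}  "b"  orig:{A,B,S}
  [3..4]={S,X2,X3,X4}  "bb"  orig:{S}
  [4..5]={S,X2,X3,X4}  "bb"  orig:{S}
  [3..5]={A,B,X2}  "bbb"  orig:{A,B}

Original NTs in T[3,5] deriving "bbb": ["A", "B"]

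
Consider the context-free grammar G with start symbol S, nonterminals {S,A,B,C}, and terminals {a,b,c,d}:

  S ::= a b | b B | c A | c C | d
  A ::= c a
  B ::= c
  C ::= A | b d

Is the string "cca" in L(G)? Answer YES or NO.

CNF form of G:
  S -> T0 A | T0 C | T1 T2 | T2 B | d
  A -> T0 T1
  B -> c
  C -> T0 T1 | T2 T3
  T0 -> c
  T1 -> a
  T2 -> b
  T3 -> d

CYK fill:
  T[0,0] 'c' = {B,T0}  orig:{B}
  T[1,1] 'c' = {B,T0}  orig:{B}
  T[2,2] 'a' = {T1}  orig:{}
  T[0,1] 'cc' = ∅
  T[1,2] 'ca' = {A,C}
  T[0,2] 'cca' = {S}

S ∈ T[0,2] ⇒ YES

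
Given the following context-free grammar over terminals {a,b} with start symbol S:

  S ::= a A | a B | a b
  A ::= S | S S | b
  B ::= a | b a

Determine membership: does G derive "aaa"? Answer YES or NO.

CNF form of G:
  S -> T0 A | T0 B | T0 T1
  A -> S S | T0 A | T0 B | T0 T1 | b
  B -> T1 T0 | a
  T0 -> a
  T1 -> b

CYK fill:
  [0..0]={B,T0}  "a"  orig:{B}
  [1..1]={B,T0}  "a"  orig:{B}
  [2..2]={B,T0}  "a"  orig:{B}
  [0..1]={A,S}  "aa"
  [1..2]={A,S}  "aa"
  [0..2]={A,S}  "aaa"

S ∈ T[0,2] ⇒ YES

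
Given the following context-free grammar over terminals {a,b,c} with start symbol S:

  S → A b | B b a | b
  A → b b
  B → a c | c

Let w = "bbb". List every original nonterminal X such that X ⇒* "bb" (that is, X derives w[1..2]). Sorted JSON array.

Convert to CNF:
  S -> A T0 | B X3 | b
  A -> T0 T0
  B -> T1 T2 | c
  T0 -> b
  T1 -> a
  T2 -> c
  X3 -> T0 T1

CYK fill — only the sub-triangle for w[1..2]:
  T[1,1] 'b' = {S,T0}  orig:{S}
  T[2,2] 'b' = {S,T0}  orig:{S}
  T[1,2] 'bb' = {A}

Original NTs in T[1,2] deriving "bb": ["A"]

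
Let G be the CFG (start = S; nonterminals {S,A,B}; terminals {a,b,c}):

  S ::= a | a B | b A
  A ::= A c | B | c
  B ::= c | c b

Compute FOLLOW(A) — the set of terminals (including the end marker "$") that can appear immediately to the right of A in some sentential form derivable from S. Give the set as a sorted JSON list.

Compute FIRST by fixpoint:
[1]
  A via A→c: +{c}
  B via B→c: +{c}
  S via S→a: +{a}
  S via S→b A: +{b}
  S: {a,b}  A: {c}  B: {c}
[2] (stable)
  S: {a,b}  A: {c}  B: {c}

FOLLOW sets:
initialize: $ ∈ FOLLOW(S)
pass 1:
  A→A c: FOLLOW(A) ⊇ FIRST(c) = {c}; new: +{c}
  A→B: FOLLOW(B) ⊇ FOLLOW(A) ⊇ {c}; new: +{c}
  S→a B: FOLLOW(B) ⊇ FOLLOW(S) ⊇ {$}; new: +{$}
  S→b A: FOLLOW(A) ⊇ FOLLOW(S) ⊇ {$}; new: +{$}
  S: {$}  A: {$,c}  B: {$,c}
pass 2: (no change)
  S: {$}  A: {$,c}  B: {$,c}

FOLLOW(A) = ["$", "c"]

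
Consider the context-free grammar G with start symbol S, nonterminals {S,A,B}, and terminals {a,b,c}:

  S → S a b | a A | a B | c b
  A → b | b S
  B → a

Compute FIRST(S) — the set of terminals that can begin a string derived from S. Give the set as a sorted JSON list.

Compute FIRST by fixpoint:
iter 1:
  A via A→b: +{b}
  B via B→a: +{a}
  S via S→a A: +{a}
  S via S→c b: +{c}
  FIRST(S)={a,c}  FIRST(A)={b}  FIRST(B)={a}
iter 2: done
  FIRST(S)={a,c}  FIRST(A)={b}  FIRST(B)={a}

FIRST(S) = ["a", "c"]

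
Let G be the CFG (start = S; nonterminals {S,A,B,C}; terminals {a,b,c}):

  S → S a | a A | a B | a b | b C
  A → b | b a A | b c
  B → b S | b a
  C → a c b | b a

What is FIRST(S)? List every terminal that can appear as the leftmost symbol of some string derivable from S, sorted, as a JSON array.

Compute FIRST by fixpoint:
[1]
  A via A→b: +{b}
  B via B→b S: +{b}
  C via C→a c b: +{a}
  C via C→b a: +{b}
  S via S→a A: +{a}
  S via S→b C: +{b}
  S: {a,b}  A: {b}  B: {b}  C: {a,b}
[2] (stable)
  S: {a,b}  A: {b}  B: {b}  C: {a,b}

FIRST(S) = ["a", "b"]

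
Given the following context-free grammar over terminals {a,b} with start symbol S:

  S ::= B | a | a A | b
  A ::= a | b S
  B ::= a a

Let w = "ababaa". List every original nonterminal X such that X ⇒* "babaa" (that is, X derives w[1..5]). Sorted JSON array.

CNF form of G:
  S -> T1 A | T1 T1 | a | b
  A -> T0 S | a
  B -> T1 T1
  T0 -> b
  T1 -> a

CYK fill, restricted to cells inside w[1..5]:
  [1..1]={S,T0}  "b"  orig:{S}
  [2..2]={A,S,T1}  "a"  orig:{A,S}
  [3..3]={S,T0}  "b"  orig:{S}
  [4..4]={A,S,T1}  "a"  orig:{A,S}
  [5..5]={A,S,T1}  "a"  orig:{A,S}
  [1..2]={A}  "ba"
  [2..3]=∅  "ab"
  [3..4]={A}  "ba"
  [4..5]={B,S}  "aa"
  [1..3]=∅  "bab"
  [2..4]={S}  "aba"
  [3..5]={A}  "baa"
  [1..4]={A}  "baba"
  [2..5]={S}  "abaa"
  [1..5]={A}  "babaa"

Original NTs in T[1,5] deriving "babaa": ["A"]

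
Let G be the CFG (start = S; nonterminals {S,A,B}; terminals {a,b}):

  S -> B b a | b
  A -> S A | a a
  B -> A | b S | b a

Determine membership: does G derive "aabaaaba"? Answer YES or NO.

CNF form of G:
  S -> B X2 | b
  A -> S A | T0 T0
  B -> S A | T0 T0 | T1 S | T1 T0
  T0 -> a
  T1 -> b
  X2 -> T1 T0

CYK fill:
  [0..0]={T0}  "a"  orig:{}
  [1..1]={T0}  "a"  orig:{}
  [2..2]={S,T1}  "b"  orig:{S}
  [3..3]={T0}  "a"  orig:{}
  [4..4]={T0}  "a"  orig:{}
  [5..5]={T0}  "a"  orig:{}
  [6..6]={S,T1}  "b"  orig:{S}
  [7..7]={T0}  "a"  orig:{}
  [0..1]={A,B}  "aa"
  [1..2]=∅  "ab"
  [2..3]={B,X2}  "ba"  orig:{B}
  [3..4]={A,B}  "aa"
  [4..5]={A,B}  "aa"
  [5..6]=∅  "ab"
  [6..7]={B,X2}  "ba"  orig:{B}
  [0..2]=∅  "aab"
  [1..3]=∅  "aba"
  [2..4]={A,B}  "baa"
  [3..5]=∅  "aaa"
  [4..6]=∅  "aab"
  [5..7]=∅  "aba"
  [0..3]={S}  "aaba"
  [1..4]=∅  "abaa"
  [2..5]=∅  "baaa"
  [3..6]=∅  "aaab"
  [4..7]={S}  "aaba"
  [0..4]=∅  "aabaa"
  [1..5]=∅  "abaaa"
  [2..6]=∅  "baaab"
  [3..7]=∅  "aaaba"
  [0..5]={A,B}  "aabaaa"
  [1..6]=∅  "abaaab"
  [2..7]=∅  "baaaba"
  [0..6]=∅  "aabaaab"
  [1..7]=∅  "abaaaba"
  [0..7]={S}  "aabaaaba"

S ∈ T[0,7] ⇒ YES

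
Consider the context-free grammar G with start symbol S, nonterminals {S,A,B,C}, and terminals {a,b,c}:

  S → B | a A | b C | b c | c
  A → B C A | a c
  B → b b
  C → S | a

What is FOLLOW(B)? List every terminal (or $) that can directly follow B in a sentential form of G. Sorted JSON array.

Compute FIRST by fixpoint:
round 1:
  A via A→a c: +{a}
  B via B→b b: +{b}
  C via C→a: +{a}
  S via S→B: +{b}
  S via S→a A: +{a}
  S via S→c: +{c}
  FIRST(S)={a,b,c}  FIRST(A)={a}  FIRST(B)={b}  FIRST(C)={a}
round 2:
  A via A→B C A: +{b}
  C via C→S: +{b,c}
  FIRST(S)={a,b,c}  FIRST(A)={a,b}  FIRST(B)={b}  FIRST(C)={a,b,c}
round 3: (stable)
  FIRST(S)={a,b,c}  FIRST(A)={a,b}  FIRST(B)={b}  FIRST(C)={a,b,c}

FOLLOW iteration:
FOLLOW(S) := {$}
pass 1:
  A→B C A: FOLLOW(B) ⊇ FIRST(C) = {a,b,c}; new: +{a,b,c}
  A→B C A: FOLLOW(C) ⊇ FIRST(A) = {a,b}; new: +{a,b}
  C→S: FOLLOW(S) ⊇ FOLLOW(C) ⊇ {a,b}; new: +{a,b}
  S→B: FOLLOW(B) ⊇ FOLLOW(S) ⊇ {$,a,b}; new: +{$}
  S→a A: FOLLOW(A) ⊇ FOLLOW(S) ⊇ {$,a,b}; new: +{$,a,b}
  S→b C: FOLLOW(C) ⊇ FOLLOW(S) ⊇ {$,a,b}; new: +{$}
  S: {$,a,b}  A: {$,a,b}  B: {$,a,b,c}  C: {$,a,b}
pass 2: (no change)
  S: {$,a,b}  A: {$,a,b}  B: {$,a,b,c}  C: {$,a,b}

FOLLOW(B) = ["$", "a", "b", "c"]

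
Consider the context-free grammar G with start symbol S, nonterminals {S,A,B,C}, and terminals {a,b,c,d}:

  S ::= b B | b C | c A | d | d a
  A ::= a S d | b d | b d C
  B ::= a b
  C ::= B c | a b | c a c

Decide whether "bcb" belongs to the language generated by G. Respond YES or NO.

CNF form of G:
  S -> T1 T0 | T2 B | T2 C | T3 A | d
  A -> T0 X4 | T2 T1 | T2 X5
  B -> T0 T2
  C -> B T3 | T0 T2 | T3 X6
  T0 -> a
  T1 -> d
  T2 -> b
  T3 -> c
  X4 -> S T1
  X5 -> T1 C
  X6 -> T0 T3

Fill CYK table bottom-up:
  [0..0]={T2}  "b"  orig:{}
  [1..1]={T3}  "c"  orig:{}
  [2..2]={T2}  "b"  orig:{}
  [0..1]=∅  "bc"
  [1..2]=∅  "cb"
  [0..2]=∅  "bcb"

S ∉ T[0,2] ⇒ NO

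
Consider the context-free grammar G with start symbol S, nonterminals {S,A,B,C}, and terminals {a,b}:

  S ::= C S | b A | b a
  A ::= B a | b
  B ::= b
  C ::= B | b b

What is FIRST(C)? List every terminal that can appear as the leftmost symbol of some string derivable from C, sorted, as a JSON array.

FIRST iteration:
pass 1:
  A via A→b: +{b}
  B via B→b: +{b}
  C via C→B: +{b}
  S via S→C S: +{b}
  FIRST(S)={b}  FIRST(A)={b}  FIRST(B)={b}  FIRST(C)={b}
pass 2: (stable)
  FIRST(S)={b}  FIRST(A)={b}  FIRST(B)={b}  FIRST(C)={b}

FIRST(C) = ["b"]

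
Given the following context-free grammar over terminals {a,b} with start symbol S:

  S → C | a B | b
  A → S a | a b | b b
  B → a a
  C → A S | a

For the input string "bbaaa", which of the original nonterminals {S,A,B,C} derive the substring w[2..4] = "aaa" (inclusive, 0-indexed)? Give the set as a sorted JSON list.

Convert to CNF:
  S -> A S | T0 B | a | b
  A -> S T0 | T0 T1 | T1 T1
  B -> T0 T0
  C -> A S | a
  T0 -> a
  T1 -> b

Fill CYK table bottom-up (cells [i..j] with 2 ≤ i ≤ j ≤ 4 only):
  [2..2]={C,S,T0}  "a"  orig:{C,S}
  [3..3]={C,S,T0}  "a"  orig:{C,S}
  [4..4]={C,S,T0}  "a"  orig:{C,S}
  [2..3]={A,B}  "aa"
  [3..4]={A,B}  "aa"
  [2..4]={C,S}  "aaa"

Original NTs in T[2,4] deriving "aaa": ["C", "S"]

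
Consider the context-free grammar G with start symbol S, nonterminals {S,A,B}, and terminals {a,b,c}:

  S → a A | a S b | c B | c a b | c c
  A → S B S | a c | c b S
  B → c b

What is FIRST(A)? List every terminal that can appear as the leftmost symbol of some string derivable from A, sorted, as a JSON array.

FIRST iteration:
round 1:
  A via A→a c: +{a}
  A via A→c b S: +{c}
  B via B→c b: +{c}
  S via S→a A: +{a}
  S via S→c B: +{c}
  FIRST(S)={a,c}  FIRST(A)={a,c}  FIRST(B)={c}
round 2: (no change)
  FIRST(S)={a,c}  FIRST(A)={a,c}  FIRST(B)={c}

FIRST(A) = ["a", "c"]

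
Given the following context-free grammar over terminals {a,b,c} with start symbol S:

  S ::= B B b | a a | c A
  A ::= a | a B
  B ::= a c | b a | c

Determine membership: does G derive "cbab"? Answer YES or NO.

CNF form of G:
  S -> B X3 | T0 T0 | T1 A
  A -> T0 B | a
  B -> T0 T1 | T2 T0 | c
  T0 -> a
  T1 -> c
  T2 -> b
  X3 -> B T2

Fill CYK table bottom-up:
  T[0,0] 'c' = {B,T1}  orig:{B}
  T[1,1] 'b' = {T2}  orig:{}
  T[2,2] 'a' = {A,T0}  orig:{A}
  T[3,3] 'b' = {T2}  orig:{}
  T[0,1] 'cb' = {X3}  orig:{}
  T[1,2] 'ba' = {B}
  T[2,3] 'ab' = ∅
  T[0,2] 'cba' = ∅
  T[1,3] 'bab' = {X3}  orig:{}
  T[0,3] 'cbab' = {S}

S ∈ T[0,3] ⇒ YES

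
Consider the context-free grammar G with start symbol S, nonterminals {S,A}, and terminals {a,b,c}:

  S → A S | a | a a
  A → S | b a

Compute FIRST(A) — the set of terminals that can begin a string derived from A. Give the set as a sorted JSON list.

FIRST sets, iterate to fixpoint:
iter 1:
  A via A→b a: +{b}
  S via S→A S: +{b}
  S via S→a: +{a}
  FIRST[S]={a,b}  FIRST[A]={b}
iter 2:
  A via A→S: +{a}
  FIRST[S]={a,b}  FIRST[A]={a,b}
iter 3: done
  FIRST[S]={a,b}  FIRST[A]={a,b}

FIRST(A) = ["a", "b"]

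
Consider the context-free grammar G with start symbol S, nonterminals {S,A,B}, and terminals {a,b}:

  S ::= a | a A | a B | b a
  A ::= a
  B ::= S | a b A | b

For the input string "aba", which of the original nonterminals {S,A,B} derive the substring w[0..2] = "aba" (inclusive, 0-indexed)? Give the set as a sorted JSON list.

Convert to CNF:
  S -> T0 A | T0 B | T1 T0 | a
  A -> a
  B -> T0 A | T0 B | T0 X2 | T1 T0 | a | b
  T0 -> a
  T1 -> b
  X2 -> T1 A

Fill CYK table bottom-up, restricted to cells inside w[0..2]:
  cell(0,0) a: {A,B,S,T0}  orig:{A,B,S}
  cell(1,1) b: {B,T1}  orig:{B}
  cell(2,2) a: {A,B,S,T0}  orig:{A,B,S}
  cell(0,1) ab: {B,S}
  cell(1,2) ba: {B,S,X2}  orig:{B,S}
  cell(0,2) aba: {B,S}

Original NTs in T[0,2] deriving "aba": ["B", "S"]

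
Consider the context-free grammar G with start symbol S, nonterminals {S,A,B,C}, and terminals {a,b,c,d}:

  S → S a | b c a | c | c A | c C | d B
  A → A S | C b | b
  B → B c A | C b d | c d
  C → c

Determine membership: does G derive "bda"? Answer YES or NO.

Convert to CNF:
  S -> S T3 | T0 X6 | T1 A | T1 C | T2 B | c
  A -> A S | C T0 | b
  B -> B X4 | C X5 | T1 T2
  C -> c
  T0 -> b
  T1 -> c
  T2 -> d
  T3 -> a
  X4 -> T1 A
  X5 -> T0 T2
  X6 -> T1 T3

CYK fill:
  [0..0]={A,T0}  "b"  orig:{A}
  [1..1]={T2}  "d"  orig:{}
  [2..2]={T3}  "a"  orig:{}
  [0..1]={X5}  "bd"  orig:{}
  [1..2]=∅  "da"
  [0..2]=∅  "bda"

S ∉ T[0,2] ⇒ NO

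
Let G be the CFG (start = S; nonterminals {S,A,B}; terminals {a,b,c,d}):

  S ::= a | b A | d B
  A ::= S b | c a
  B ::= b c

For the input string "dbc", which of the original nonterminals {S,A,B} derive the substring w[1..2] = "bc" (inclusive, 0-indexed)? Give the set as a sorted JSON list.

CNF form of G:
  S -> T0 A | T3 B | a
  A -> S T0 | T1 T2
  B -> T0 T1
  T0 -> b
  T1 -> c
  T2 -> a
  T3 -> d

Fill CYK table bottom-up — only the sub-triangle for w[1..2]:
  cell(1,1) b: {T0}  orig:{}
  cell(2,2) c: {T1}  orig:{}
  cell(1,2) bc: {B}

Original NTs in T[1,2] deriving "bc": ["B"]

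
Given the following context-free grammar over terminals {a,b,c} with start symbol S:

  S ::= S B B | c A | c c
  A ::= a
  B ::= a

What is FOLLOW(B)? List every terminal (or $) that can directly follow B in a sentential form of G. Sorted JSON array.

FIRST iteration:
pass 1:
  A via A→a: +{a}
  B via B→a: +{a}
  S via S→c A: +{c}
  S: {c}  A: {a}  B: {a}
pass 2: — fixpoint
  S: {c}  A: {a}  B: {a}

Compute FOLLOW by fixpoint:
FOLLOW(S) := {$}
pass 1:
  S→S B B: FOLLOW(S) ⊇ FIRST(B) = {a}; new: +{a}
  S→S B B: FOLLOW(B) ⊇ FIRST(B) = {a}; new: +{a}
  S→S B B: FOLLOW(B) ⊇ FOLLOW(S) ⊇ {$,a}; new: +{$}
  S→c A: FOLLOW(A) ⊇ FOLLOW(S) ⊇ {$,a}; new: +{$,a}
  S: {$,a}  A: {$,a}  B: {$,a}
pass 2: (stable)
  S: {$,a}  A: {$,a}  B: {$,a}

FOLLOW(B) = ["$", "a"]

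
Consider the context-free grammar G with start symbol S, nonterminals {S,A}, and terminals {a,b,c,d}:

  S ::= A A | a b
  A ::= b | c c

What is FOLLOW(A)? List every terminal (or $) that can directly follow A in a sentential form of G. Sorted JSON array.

FIRST sets, iterate to fixpoint:
[1]
  A via A→b: +{b}
  A via A→c c: +{c}
  S via S→A A: +{b,c}
  S via S→a b: +{a}
  FIRST[S]={a,b,c}  FIRST[A]={b,c}
[2] done
  FIRST[S]={a,b,c}  FIRST[A]={b,c}

Compute FOLLOW by fixpoint:
seed FOLLOW(S) with $
pass 1:
  S→A A: FOLLOW(A) ⊇ FIRST(A) = {b,c}; new: +{b,c}
  S→A A: FOLLOW(A) ⊇ FOLLOW(S) ⊇ {$}; new: +{$}
  FOLLOW(S)={$}  FOLLOW(A)={$,b,c}
pass 2: (no change)
  FOLLOW(S)={$}  FOLLOW(A)={$,b,c}

FOLLOW(A) = ["$", "b", "c"]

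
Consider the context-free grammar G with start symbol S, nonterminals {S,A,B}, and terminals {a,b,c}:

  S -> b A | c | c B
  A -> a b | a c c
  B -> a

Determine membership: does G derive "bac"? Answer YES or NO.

Convert to CNF:
  S -> T1 A | T2 B | c
  A -> T0 T1 | T0 X3
  B -> a
  T0 -> a
  T1 -> b
  T2 -> c
  X3 -> T2 T2

CYK table (by increasing span):
  T[0,0] 'b' = {T1}  orig:{}
  T[1,1] 'a' = {B,T0}  orig:{B}
  T[2,2] 'c' = {S,T2}  orig:{S}
  T[0,1] 'ba' = ∅
  T[1,2] 'ac' = ∅
  T[0,2] 'bac' = ∅

S ∉ T[0,2] ⇒ NO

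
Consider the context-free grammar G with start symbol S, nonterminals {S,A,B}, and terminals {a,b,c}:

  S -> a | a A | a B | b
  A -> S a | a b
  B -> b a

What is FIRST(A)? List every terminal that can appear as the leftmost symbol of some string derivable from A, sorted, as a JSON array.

Compute FIRST by fixpoint:
round 1:
  A via A→a b: +{a}
  B via B→b a: +{b}
  S via S→a: +{a}
  S via S→b: +{b}
  FIRST(S)={a,b}  FIRST(A)={a}  FIRST(B)={b}
round 2:
  A via A→S a: +{b}
  FIRST(S)={a,b}  FIRST(A)={a,b}  FIRST(B)={b}
round 3: (no change)
  FIRST(S)={a,b}  FIRST(A)={a,b}  FIRST(B)={b}

FIRST(A) = ["a", "b"]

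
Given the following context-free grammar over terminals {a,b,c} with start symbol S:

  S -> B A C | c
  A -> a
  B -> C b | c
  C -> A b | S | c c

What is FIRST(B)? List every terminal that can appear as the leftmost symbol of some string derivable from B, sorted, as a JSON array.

FIRST sets, iterate to fixpoint:
iter 1:
  A via A→a: +{a}
  B via B→c: +{c}
  C via C→A b: +{a}
  C via C→c c: +{c}
  S via S→B A C: +{c}
  S: {c}  A: {a}  B: {c}  C: {a,c}
iter 2:
  B via B→C b: +{a}
  S via S→B A C: +{a}
  S: {a,c}  A: {a}  B: {a,c}  C: {a,c}
iter 3: done
  S: {a,c}  A: {a}  B: {a,c}  C: {a,c}

FIRST(B) = ["a", "c"]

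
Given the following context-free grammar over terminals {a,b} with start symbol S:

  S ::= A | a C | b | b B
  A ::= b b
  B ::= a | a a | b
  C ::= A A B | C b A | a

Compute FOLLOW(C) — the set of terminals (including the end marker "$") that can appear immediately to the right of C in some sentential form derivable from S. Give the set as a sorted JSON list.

FIRST sets, iterate to fixpoint:
iter 1:
  A via A→b b: +{b}
  B via B→a: +{a}
  B via B→b: +{b}
  C via C→A A B: +{b}
  C via C→a: +{a}
  S via S→A: +{b}
  S via S→a C: +{a}
  FIRST[S]={a,b}  FIRST[A]={b}  FIRST[B]={a,b}  FIRST[C]={a,b}
iter 2: — fixpoint
  FIRST[S]={a,b}  FIRST[A]={b}  FIRST[B]={a,b}  FIRST[C]={a,b}

FOLLOW sets:
seed FOLLOW(S) with $
round 1:
  C→A A B: FOLLOW(A) ⊇ FIRST(A) = {b}; new: +{b}
  C→A A B: FOLLOW(A) ⊇ FIRST(B) = {a,b}; new: +{a}
  C→C b A: FOLLOW(C) ⊇ FIRST(b) = {b}; new: +{b}
  S→A: FOLLOW(A) ⊇ FOLLOW(S) ⊇ {$}; new: +{$}
  S→a C: FOLLOW(C) ⊇ FOLLOW(S) ⊇ {$}; new: +{$}
  S→b B: FOLLOW(B) ⊇ FOLLOW(S) ⊇ {$}; new: +{$}
  S: {$}  A: {$,a,b}  B: {$}  C: {$,b}
round 2:
  C→A A B: FOLLOW(B) ⊇ FOLLOW(C) ⊇ {$,b}; new: +{b}
  S: {$}  A: {$,a,b}  B: {$,b}  C: {$,b}
round 3: — fixpoint
  S: {$}  A: {$,a,b}  B: {$,b}  C: {$,b}

FOLLOW(C) = ["$", "b"]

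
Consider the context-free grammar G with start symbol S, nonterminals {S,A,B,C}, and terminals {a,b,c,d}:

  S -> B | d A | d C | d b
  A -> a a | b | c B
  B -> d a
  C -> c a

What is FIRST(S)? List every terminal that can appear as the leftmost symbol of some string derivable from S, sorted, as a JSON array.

FIRST iteration:
round 1:
  A via A→a a: +{a}
  A via A→b: +{b}
  A via A→c B: +{c}
  B via B→d a: +{d}
  C via C→c a: +{c}
  S via S→B: +{d}
  FIRST(S)={d}  FIRST(A)={a,b,c}  FIRST(B)={d}  FIRST(C)={c}
round 2: — fixpoint
  FIRST(S)={d}  FIRST(A)={a,b,c}  FIRST(B)={d}  FIRST(C)={c}

FIRST(S) = ["d"]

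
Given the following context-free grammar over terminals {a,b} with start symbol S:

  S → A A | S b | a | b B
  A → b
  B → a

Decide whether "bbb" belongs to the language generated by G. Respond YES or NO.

Convert to CNF:
  S -> A A | S T0 | T0 B | a
  A -> b
  B -> a
  T0 -> b

Fill CYK table bottom-up:
  T[0,0] 'b' = {A,T0}  orig:{A}
  T[1,1] 'b' = {A,T0}  orig:{A}
  T[2,2] 'b' = {A,T0}  orig:{A}
  T[0,1] 'bb' = {S}
  T[1,2] 'bb' = {S}
  T[0,2] 'bbb' = {S}

S ∈ T[0,2] ⇒ YES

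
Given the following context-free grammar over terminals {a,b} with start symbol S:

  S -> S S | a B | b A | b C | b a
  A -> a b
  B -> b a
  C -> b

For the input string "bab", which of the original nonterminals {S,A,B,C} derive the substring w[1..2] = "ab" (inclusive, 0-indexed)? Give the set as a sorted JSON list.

CNF form of G:
  S -> S S | T0 B | T1 A | T1 C | T1 T0
  A -> T0 T1
  B -> T1 T0
  C -> b
  T0 -> a
  T1 -> b

CYK table (by increasing span) — only the sub-triangle for w[1..2]:
  T[1,1] 'a' = {T0}  orig:{}
  T[2,2] 'b' = {C,T1}  orig:{C}
  T[1,2] 'ab' = {A}

Original NTs in T[1,2] deriving "ab": ["A"]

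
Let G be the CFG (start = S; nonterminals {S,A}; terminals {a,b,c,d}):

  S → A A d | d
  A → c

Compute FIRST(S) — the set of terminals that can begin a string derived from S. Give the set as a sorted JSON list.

FIRST sets, iterate to fixpoint:
iter 1:
  A via A→c: +{c}
  S via S→A A d: +{c}
  S via S→d: +{d}
  FIRST[S]={c,d}  FIRST[A]={c}
iter 2: (stable)
  FIRST[S]={c,d}  FIRST[A]={c}

FIRST(S) = ["c", "d"]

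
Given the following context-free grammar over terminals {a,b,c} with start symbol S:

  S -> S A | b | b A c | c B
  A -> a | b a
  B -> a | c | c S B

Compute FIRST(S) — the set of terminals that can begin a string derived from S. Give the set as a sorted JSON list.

Compute FIRST by fixpoint:
pass 1:
  A via A→a: +{a}
  A via A→b a: +{b}
  B via B→a: +{a}
  B via B→c: +{c}
  S via S→b: +{b}
  S via S→c B: +{c}
  S: {b,c}  A: {a,b}  B: {a,c}
pass 2: done
  S: {b,c}  A: {a,b}  B: {a,c}

FIRST(S) = ["b", "c"]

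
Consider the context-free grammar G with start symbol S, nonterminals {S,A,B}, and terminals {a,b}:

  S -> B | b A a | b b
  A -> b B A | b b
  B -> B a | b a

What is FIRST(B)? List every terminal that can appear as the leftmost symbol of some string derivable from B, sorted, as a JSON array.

FIRST iteration:
round 1:
  A via A→b B A: +{b}
  B via B→b a: +{b}
  S via S→B: +{b}
  FIRST(S)={b}  FIRST(A)={b}  FIRST(B)={b}
round 2: (no change)
  FIRST(S)={b}  FIRST(A)={b}  FIRST(B)={b}

FIRST(B) = ["b"]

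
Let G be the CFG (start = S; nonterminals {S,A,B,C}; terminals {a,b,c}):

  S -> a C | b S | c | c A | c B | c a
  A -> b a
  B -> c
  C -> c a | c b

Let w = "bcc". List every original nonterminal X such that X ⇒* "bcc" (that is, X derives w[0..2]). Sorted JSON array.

CNF form of G:
  S -> T0 S | T1 C | T2 A | T2 B | T2 T1 | c
  A -> T0 T1
  B -> c
  C -> T2 T0 | T2 T1
  T0 -> b
  T1 -> a
  T2 -> c

CYK fill — only the sub-triangle for w[0..2]:
  T[0,0] 'b' = {T0}  orig:{}
  T[1,1] 'c' = {B,S,T2}  orig:{B,S}
  T[2,2] 'c' = {B,S,T2}  orig:{B,S}
  T[0,1] 'bc' = {S}
  T[1,2] 'cc' = {S}
  T[0,2] 'bcc' = {S}

Original NTs in T[0,2] deriving "bcc": ["S"]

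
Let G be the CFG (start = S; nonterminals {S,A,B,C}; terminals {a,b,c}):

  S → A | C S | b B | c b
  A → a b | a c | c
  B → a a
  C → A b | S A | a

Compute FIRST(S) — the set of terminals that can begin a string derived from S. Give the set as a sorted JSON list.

FIRST sets, iterate to fixpoint:
iter 1:
  A via A→a b: +{a}
  A via A→c: +{c}
  B via B→a a: +{a}
  C via C→A b: +{a,c}
  S via S→A: +{a,c}
  S via S→b B: +{b}
  S: {a,b,c}  A: {a,c}  B: {a}  C: {a,c}
iter 2:
  C via C→S A: +{b}
  S: {a,b,c}  A: {a,c}  B: {a}  C: {a,b,c}
iter 3: done
  S: {a,b,c}  A: {a,c}  B: {a}  C: {a,b,c}

FIRST(S) = ["a", "b", "c"]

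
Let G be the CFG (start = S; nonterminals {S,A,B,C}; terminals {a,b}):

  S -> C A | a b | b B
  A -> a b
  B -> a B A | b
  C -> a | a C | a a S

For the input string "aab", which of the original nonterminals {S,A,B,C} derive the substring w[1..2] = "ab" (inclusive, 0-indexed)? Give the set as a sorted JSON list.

Convert to CNF:
  S -> C A | T0 T1 | T1 B
  A -> T0 T1
  B -> T0 X2 | b
  C -> T0 C | T0 X3 | a
  T0 -> a
  T1 -> b
  X2 -> B A
  X3 -> T0 S

CYK table (by increasing span) (cells [i..j] with 1 ≤ i ≤ j ≤ 2 only):
  T[1,1] 'a' = {C,T0}  orig:{C}
  T[2,2] 'b' = {B,T1}  orig:{B}
  T[1,2] 'ab' = {A,S}

Original NTs in T[1,2] deriving "ab": ["A", "S"]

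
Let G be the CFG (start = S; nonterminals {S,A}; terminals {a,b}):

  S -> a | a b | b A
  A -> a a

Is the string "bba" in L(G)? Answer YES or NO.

CNF form of G:
  S -> T0 T1 | T1 A | a
  A -> T0 T0
  T0 -> a
  T1 -> b

Fill CYK table bottom-up:
  [0..0]={T1}  "b"  orig:{}
  [1..1]={T1}  "b"  orig:{}
  [2..2]={S,T0}  "a"  orig:{S}
  [0..1]=∅  "bb"
  [1..2]=∅  "ba"
  [0..2]=∅  "bba"

S ∉ T[0,2] ⇒ NO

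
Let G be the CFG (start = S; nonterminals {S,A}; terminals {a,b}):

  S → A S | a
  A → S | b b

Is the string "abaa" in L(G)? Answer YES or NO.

Convert to CNF:
  S -> A S | a
  A -> A S | T0 T0 | a
  T0 -> b

Fill CYK table bottom-up:
  cell(0,0) a: {A,S}
  cell(1,1) b: {T0}  orig:{}
  cell(2,2) a: {A,S}
  cell(3,3) a: {A,S}
  cell(0,1) ab: ∅
  cell(1,2) ba: ∅
  cell(2,3) aa: {A,S}
  cell(0,2) aba: ∅
  cell(1,3) baa: ∅
  cell(0,3) abaa: ∅

S ∉ T[0,3] ⇒ NO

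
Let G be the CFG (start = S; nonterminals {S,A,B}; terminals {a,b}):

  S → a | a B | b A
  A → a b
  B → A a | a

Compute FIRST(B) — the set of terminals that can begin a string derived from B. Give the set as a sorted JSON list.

Compute FIRST by fixpoint:
round 1:
  A via A→a b: +{a}
  B via B→A a: +{a}
  S via S→a: +{a}
  S via S→b A: +{b}
  S: {a,b}  A: {a}  B: {a}
round 2: (no change)
  S: {a,b}  A: {a}  B: {a}

FIRST(B) = ["a"]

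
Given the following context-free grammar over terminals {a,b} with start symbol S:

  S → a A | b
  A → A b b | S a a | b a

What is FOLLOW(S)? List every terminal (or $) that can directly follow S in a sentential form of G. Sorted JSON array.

FIRST iteration:
pass 1:
  A via A→b a: +{b}
  S via S→a A: +{a}
  S via S→b: +{b}
  S: {a,b}  A: {b}
pass 2:
  A via A→S a a: +{a}
  S: {a,b}  A: {a,b}
pass 3: done
  S: {a,b}  A: {a,b}

FOLLOW iteration:
initialize: $ ∈ FOLLOW(S)
round 1:
  A→A b b: FOLLOW(A) ⊇ FIRST(b) = {b}; new: +{b}
  A→S a a: FOLLOW(S) ⊇ FIRST(a) = {a}; new: +{a}
  S→a A: FOLLOW(A) ⊇ FOLLOW(S) ⊇ {$,a}; new: +{$,a}
  FOLLOW(S)={$,a}  FOLLOW(A)={$,a,b}
round 2: (stable)
  FOLLOW(S)={$,a}  FOLLOW(A)={$,a,b}

FOLLOW(S) = ["$", "a"]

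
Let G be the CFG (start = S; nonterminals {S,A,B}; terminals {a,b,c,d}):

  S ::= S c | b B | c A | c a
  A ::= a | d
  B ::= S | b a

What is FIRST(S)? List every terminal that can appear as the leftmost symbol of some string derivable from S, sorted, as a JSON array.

Compute FIRST by fixpoint:
round 1:
  A via A→a: +{a}
  A via A→d: +{d}
  B via B→b a: +{b}
  S via S→b B: +{b}
  S via S→c A: +{c}
  FIRST(S)={b,c}  FIRST(A)={a,d}  FIRST(B)={b}
round 2:
  B via B→S: +{c}
  FIRST(S)={b,c}  FIRST(A)={a,d}  FIRST(B)={b,c}
round 3: (no change)
  FIRST(S)={b,c}  FIRST(A)={a,d}  FIRST(B)={b,c}

FIRST(S) = ["b", "c"]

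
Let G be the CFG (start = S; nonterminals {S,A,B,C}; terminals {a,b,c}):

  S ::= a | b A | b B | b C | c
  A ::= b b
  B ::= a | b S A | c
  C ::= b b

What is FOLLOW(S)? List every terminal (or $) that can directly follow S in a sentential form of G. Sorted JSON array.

FIRST sets, iterate to fixpoint:
round 1:
  A via A→b b: +{b}
  B via B→a: +{a}
  B via B→b S A: +{b}
  B via B→c: +{c}
  C via C→b b: +{b}
  S via S→a: +{a}
  S via S→b A: +{b}
  S via S→c: +{c}
  FIRST(S)={a,b,c}  FIRST(A)={b}  FIRST(B)={a,b,c}  FIRST(C)={b}
round 2: (stable)
  FIRST(S)={a,b,c}  FIRST(A)={b}  FIRST(B)={a,b,c}  FIRST(C)={b}

FOLLOW iteration:
seed FOLLOW(S) with $
iter 1:
  B→b S A: FOLLOW(S) ⊇ FIRST(A) = {b}; new: +{b}
  S→b A: FOLLOW(A) ⊇ FOLLOW(S) ⊇ {$,b}; new: +{$,b}
  S→b B: FOLLOW(B) ⊇ FOLLOW(S) ⊇ {$,b}; new: +{$,b}
  S→b C: FOLLOW(C) ⊇ FOLLOW(S) ⊇ {$,b}; new: +{$,b}
  FOLLOW(S)={$,b}  FOLLOW(A)={$,b}  FOLLOW(B)={$,b}  FOLLOW(C)={$,b}
iter 2: done
  FOLLOW(S)={$,b}  FOLLOW(A)={$,b}  FOLLOW(B)={$,b}  FOLLOW(C)={$,b}

FOLLOW(S) = ["$", "b"]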